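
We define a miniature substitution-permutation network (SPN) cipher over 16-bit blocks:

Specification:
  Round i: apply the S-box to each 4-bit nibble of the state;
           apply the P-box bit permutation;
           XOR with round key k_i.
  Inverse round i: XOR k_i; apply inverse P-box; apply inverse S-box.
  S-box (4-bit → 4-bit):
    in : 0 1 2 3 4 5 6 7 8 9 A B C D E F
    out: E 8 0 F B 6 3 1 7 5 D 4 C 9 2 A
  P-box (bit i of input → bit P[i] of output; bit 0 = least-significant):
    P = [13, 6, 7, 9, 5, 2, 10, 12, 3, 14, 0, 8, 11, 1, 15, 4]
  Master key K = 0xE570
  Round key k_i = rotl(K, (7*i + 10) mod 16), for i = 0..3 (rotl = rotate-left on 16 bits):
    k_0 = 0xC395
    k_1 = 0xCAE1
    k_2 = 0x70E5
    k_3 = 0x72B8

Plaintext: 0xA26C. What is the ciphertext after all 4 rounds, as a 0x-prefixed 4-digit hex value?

s_0 = plaintext = 0xA26C
s_1 = Round(s_0, k_0) = 0x4921
s_2 = Round(s_1, k_1) = 0xC0FA
s_3 = Round(s_2, k_2) = 0x8370
s_4 = Round(s_3, k_3) = 0xB953

0xB953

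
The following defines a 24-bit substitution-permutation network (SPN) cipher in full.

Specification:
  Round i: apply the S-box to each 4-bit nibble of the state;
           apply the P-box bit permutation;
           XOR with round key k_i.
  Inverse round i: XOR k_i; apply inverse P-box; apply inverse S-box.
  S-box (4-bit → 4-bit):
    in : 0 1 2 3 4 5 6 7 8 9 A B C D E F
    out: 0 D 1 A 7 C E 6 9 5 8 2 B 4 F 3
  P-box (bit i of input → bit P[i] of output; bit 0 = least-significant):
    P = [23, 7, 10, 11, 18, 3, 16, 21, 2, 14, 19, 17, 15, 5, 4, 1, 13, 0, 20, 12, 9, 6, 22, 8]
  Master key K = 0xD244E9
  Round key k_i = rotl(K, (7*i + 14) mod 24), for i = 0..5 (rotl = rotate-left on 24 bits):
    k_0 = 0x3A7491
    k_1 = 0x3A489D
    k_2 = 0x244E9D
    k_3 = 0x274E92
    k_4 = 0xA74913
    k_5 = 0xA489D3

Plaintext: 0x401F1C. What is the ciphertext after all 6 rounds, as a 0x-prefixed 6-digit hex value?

0x10FAFF

s_0 = plaintext = 0x401F1C
s_1 = Round(s_0, k_0) = 0xDFBE47
s_2 = Round(s_1, k_1) = 0x752C30
s_3 = Round(s_2, k_2) = 0x569ED1
s_4 = Round(s_3, k_3) = 0xFC9387
s_5 = Round(s_4, k_4) = 0x81BFC2
s_6 = Round(s_5, k_5) = 0x10FAFF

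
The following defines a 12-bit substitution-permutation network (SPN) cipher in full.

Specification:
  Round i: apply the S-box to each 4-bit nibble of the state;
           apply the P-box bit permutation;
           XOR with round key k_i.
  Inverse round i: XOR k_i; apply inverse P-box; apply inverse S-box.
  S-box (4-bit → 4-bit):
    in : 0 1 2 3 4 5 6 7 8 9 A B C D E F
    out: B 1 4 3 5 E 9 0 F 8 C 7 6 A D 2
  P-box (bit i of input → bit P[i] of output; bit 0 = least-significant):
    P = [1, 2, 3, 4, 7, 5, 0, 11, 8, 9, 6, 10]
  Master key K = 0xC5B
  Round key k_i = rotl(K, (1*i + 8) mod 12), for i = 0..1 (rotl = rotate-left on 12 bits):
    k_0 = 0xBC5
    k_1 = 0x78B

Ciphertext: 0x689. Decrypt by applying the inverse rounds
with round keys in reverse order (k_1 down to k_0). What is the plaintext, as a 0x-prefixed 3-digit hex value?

s_0 = ciphertext = 0x689
s_1 = InvRound(s_0, k_1) = 0x171
s_2 = InvRound(s_1, k_0) = 0xF0D

0xF0D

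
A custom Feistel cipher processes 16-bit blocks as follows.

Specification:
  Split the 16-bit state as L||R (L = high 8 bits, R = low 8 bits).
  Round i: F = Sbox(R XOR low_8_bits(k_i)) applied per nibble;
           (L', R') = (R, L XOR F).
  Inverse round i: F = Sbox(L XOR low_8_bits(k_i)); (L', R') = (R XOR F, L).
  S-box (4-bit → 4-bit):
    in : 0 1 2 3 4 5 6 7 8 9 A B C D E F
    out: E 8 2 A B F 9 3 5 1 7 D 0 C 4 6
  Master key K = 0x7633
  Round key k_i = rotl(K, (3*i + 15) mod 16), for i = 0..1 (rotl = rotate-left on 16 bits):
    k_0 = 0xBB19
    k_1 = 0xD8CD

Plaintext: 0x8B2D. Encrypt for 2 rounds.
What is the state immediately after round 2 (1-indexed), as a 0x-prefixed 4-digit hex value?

s_0 = plaintext = 0x8B2D
s_1 = Round(s_0, k_0) = 0x2D20
s_2 = Round(s_1, k_1) = 0x2061

0x2061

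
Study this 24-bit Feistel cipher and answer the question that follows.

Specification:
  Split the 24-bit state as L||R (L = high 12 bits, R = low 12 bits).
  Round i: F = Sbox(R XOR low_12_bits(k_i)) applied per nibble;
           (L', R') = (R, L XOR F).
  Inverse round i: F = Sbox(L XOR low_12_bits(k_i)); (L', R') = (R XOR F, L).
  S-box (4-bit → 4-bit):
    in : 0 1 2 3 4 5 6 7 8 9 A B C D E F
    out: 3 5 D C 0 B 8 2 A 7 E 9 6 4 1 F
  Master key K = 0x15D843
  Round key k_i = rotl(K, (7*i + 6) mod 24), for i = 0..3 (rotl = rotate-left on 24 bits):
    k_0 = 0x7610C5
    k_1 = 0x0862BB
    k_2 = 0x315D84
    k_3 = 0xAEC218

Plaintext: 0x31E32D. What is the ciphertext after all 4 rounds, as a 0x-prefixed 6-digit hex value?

s_0 = plaintext = 0x31E32D
s_1 = Round(s_0, k_0) = 0x32DF04
s_2 = Round(s_1, k_1) = 0xF047B2
s_3 = Round(s_2, k_2) = 0x7B21CC
s_4 = Round(s_3, k_3) = 0x1CCBF2

0x1CCBF2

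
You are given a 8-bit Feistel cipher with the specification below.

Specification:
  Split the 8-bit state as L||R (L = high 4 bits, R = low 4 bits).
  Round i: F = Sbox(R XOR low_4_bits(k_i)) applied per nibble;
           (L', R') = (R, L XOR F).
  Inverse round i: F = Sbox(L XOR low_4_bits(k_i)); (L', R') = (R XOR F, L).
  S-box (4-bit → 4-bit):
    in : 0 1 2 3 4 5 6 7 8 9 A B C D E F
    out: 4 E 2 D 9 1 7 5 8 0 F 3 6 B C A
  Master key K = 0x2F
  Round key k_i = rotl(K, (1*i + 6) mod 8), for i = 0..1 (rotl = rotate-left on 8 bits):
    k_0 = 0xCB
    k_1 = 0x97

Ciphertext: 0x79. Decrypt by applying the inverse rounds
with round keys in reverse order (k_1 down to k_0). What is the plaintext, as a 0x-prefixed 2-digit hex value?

0x0D

s_0 = ciphertext = 0x79
s_1 = InvRound(s_0, k_1) = 0xD7
s_2 = InvRound(s_1, k_0) = 0x0D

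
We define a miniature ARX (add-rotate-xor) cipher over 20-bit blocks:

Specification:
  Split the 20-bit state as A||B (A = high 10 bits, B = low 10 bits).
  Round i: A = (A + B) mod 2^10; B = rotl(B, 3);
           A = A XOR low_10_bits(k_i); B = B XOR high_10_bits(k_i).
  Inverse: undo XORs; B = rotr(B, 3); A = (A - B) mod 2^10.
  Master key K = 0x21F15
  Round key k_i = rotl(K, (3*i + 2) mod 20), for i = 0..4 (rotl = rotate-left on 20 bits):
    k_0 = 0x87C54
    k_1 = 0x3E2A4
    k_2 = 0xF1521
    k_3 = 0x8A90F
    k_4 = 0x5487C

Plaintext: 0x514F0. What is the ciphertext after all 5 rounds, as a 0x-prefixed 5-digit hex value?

0x7337F

s_0 = plaintext = 0x514F0
s_1 = Round(s_0, k_0) = 0x9859E
s_2 = Round(s_1, k_1) = 0x56C0B
s_3 = Round(s_2, k_2) = 0x11F9D
s_4 = Round(s_3, k_3) = 0xBAEC5
s_5 = Round(s_4, k_4) = 0x7337F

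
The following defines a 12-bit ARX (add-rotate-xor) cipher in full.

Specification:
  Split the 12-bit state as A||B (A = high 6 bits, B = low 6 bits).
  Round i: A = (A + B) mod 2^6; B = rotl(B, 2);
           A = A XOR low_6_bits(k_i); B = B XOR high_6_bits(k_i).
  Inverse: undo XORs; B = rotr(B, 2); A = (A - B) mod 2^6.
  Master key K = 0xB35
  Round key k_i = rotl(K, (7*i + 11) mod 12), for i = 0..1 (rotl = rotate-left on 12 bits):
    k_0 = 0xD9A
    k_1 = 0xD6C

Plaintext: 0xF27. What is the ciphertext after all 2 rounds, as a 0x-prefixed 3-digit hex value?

0x357

s_0 = plaintext = 0xF27
s_1 = Round(s_0, k_0) = 0xE68
s_2 = Round(s_1, k_1) = 0x357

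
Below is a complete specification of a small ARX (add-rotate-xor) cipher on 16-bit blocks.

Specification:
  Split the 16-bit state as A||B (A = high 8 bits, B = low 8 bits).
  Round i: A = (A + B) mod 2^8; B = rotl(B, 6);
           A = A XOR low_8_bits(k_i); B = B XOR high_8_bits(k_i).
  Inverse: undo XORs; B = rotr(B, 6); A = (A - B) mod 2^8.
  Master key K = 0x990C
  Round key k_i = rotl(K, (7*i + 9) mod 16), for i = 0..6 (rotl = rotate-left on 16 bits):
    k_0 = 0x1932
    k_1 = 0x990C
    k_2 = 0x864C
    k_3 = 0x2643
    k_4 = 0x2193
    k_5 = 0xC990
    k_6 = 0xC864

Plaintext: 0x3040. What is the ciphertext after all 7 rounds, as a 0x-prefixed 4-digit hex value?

s_0 = plaintext = 0x3040
s_1 = Round(s_0, k_0) = 0x4209
s_2 = Round(s_1, k_1) = 0x47DB
s_3 = Round(s_2, k_2) = 0x6E70
s_4 = Round(s_3, k_3) = 0x9D3A
s_5 = Round(s_4, k_4) = 0x44AF
s_6 = Round(s_5, k_5) = 0x6322
s_7 = Round(s_6, k_6) = 0xE140

0xE140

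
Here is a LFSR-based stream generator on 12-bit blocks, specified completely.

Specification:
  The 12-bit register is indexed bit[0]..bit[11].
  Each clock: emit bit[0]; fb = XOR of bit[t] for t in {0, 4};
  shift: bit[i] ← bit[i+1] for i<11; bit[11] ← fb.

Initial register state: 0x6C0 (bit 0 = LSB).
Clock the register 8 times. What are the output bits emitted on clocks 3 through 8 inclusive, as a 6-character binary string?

000011

reg_0 = 0x6C0
clock 1: out=0, reg = 0x360
clock 2: out=0, reg = 0x1B0
clock 3: out=0, reg = 0x8D8
clock 4: out=0, reg = 0xC6C
clock 5: out=0, reg = 0x636
clock 6: out=0, reg = 0xB1B
clock 7: out=1, reg = 0x58D
clock 8: out=1, reg = 0xAC6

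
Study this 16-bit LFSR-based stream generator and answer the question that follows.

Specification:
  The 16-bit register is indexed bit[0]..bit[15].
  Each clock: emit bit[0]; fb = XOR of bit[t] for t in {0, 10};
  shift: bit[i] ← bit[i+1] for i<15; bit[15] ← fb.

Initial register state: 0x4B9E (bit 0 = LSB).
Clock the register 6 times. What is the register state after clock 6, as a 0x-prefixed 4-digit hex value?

0x312E

reg_0 = 0x4B9E
clock 1: out=0, reg = 0x25CF
clock 2: out=1, reg = 0x12E7
clock 3: out=1, reg = 0x8973
clock 4: out=1, reg = 0xC4B9
clock 5: out=1, reg = 0x625C
clock 6: out=0, reg = 0x312E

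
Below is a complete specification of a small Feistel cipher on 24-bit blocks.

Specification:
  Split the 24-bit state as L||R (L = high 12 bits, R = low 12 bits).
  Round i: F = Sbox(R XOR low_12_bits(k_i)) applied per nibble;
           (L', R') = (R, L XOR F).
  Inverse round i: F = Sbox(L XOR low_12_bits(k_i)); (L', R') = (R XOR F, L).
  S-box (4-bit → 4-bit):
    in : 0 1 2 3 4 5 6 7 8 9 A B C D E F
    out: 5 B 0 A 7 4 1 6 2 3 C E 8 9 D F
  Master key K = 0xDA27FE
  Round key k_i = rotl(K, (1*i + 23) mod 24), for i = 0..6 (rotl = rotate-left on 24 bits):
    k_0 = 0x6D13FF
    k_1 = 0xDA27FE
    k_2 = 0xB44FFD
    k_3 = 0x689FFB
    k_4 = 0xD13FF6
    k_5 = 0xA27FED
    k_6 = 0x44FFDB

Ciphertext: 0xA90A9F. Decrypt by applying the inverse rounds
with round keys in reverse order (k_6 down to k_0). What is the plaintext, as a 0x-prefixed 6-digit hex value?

0xF4CD2C

s_0 = ciphertext = 0xA90A9F
s_1 = InvRound(s_0, k_6) = 0xEE1A90
s_2 = InvRound(s_1, k_5) = 0x1C8EE1
s_3 = InvRound(s_2, k_4) = 0x34C1C8
s_4 = InvRound(s_3, k_3) = 0x92E34C
s_5 = InvRound(s_4, k_2) = 0x2D692E
s_6 = InvRound(s_5, k_1) = 0xD2C2D6
s_7 = InvRound(s_6, k_0) = 0xF4CD2C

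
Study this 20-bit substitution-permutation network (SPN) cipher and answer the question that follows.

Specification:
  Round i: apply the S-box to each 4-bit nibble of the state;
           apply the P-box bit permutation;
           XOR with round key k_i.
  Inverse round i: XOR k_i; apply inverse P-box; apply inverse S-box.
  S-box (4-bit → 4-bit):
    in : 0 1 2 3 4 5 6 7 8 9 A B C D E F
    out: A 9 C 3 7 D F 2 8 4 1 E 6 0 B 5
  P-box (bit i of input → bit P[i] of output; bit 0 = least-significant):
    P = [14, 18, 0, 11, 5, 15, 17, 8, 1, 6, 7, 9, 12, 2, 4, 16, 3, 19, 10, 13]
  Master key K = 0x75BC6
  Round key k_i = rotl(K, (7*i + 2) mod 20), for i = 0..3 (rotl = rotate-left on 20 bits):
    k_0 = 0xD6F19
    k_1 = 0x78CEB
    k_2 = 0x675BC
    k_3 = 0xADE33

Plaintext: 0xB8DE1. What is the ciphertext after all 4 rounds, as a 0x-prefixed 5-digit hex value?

s_0 = plaintext = 0xB8DE1
s_1 = Round(s_0, k_0) = 0x48239
s_2 = Round(s_1, k_1) = 0xE0A42
s_3 = Round(s_2, k_2) = 0xDDD93
s_4 = Round(s_3, k_3) = 0xC9E33

0xC9E33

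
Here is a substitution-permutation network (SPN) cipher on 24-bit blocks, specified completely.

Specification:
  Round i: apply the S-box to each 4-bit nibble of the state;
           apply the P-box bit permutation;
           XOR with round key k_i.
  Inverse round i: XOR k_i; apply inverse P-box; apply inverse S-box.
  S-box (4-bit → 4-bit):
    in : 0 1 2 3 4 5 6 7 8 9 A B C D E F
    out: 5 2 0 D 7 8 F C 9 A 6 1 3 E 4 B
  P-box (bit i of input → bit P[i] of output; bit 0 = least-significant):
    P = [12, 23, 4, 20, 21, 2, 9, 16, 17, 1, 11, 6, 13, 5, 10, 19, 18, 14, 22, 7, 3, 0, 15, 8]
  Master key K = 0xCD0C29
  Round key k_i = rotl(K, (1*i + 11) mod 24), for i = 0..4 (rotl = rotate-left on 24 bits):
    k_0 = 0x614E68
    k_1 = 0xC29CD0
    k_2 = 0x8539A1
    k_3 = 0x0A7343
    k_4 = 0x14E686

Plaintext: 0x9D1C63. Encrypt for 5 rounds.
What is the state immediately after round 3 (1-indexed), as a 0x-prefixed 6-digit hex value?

0xFB1073

s_0 = plaintext = 0x9D1C63
s_1 = Round(s_0, k_0) = 0x121DDF
s_2 = Round(s_1, k_1) = 0x5386B7
s_3 = Round(s_2, k_2) = 0xFB1073
s_4 = Round(s_3, k_3) = 0x1D687A
s_5 = Round(s_4, k_4) = 0xDF8077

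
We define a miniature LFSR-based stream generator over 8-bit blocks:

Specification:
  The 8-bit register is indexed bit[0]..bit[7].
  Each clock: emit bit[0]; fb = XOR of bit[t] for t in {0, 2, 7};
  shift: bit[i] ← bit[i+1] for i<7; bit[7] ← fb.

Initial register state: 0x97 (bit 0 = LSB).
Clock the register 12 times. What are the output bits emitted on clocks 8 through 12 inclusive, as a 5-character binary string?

reg_0 = 0x97
clock 1: out=1, reg = 0xCB
clock 2: out=1, reg = 0x65
clock 3: out=1, reg = 0x32
clock 4: out=0, reg = 0x19
clock 5: out=1, reg = 0x8C
clock 6: out=0, reg = 0x46
clock 7: out=0, reg = 0xA3
clock 8: out=1, reg = 0x51
clock 9: out=1, reg = 0xA8
clock 10: out=0, reg = 0xD4
clock 11: out=0, reg = 0x6A
clock 12: out=0, reg = 0x35

11000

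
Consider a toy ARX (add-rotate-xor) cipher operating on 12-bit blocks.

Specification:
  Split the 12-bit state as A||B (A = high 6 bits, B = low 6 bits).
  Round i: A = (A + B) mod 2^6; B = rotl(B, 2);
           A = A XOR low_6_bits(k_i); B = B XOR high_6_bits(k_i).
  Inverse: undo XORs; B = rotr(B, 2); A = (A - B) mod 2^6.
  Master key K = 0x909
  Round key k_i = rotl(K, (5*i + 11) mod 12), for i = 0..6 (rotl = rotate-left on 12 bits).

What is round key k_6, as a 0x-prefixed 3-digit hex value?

0x132

K = 0x909
k_0 = rotl(K, (5*0+11) mod 12) = rotl(K, 11) = 0xC84
k_1 = rotl(K, (5*1+11) mod 12) = rotl(K, 4) = 0x099
k_2 = rotl(K, (5*2+11) mod 12) = rotl(K, 9) = 0x321
k_3 = rotl(K, (5*3+11) mod 12) = rotl(K, 2) = 0x426
k_4 = rotl(K, (5*4+11) mod 12) = rotl(K, 7) = 0x4C8
k_5 = rotl(K, (5*5+11) mod 12) = rotl(K, 0) = 0x909
k_6 = rotl(K, (5*6+11) mod 12) = rotl(K, 5) = 0x132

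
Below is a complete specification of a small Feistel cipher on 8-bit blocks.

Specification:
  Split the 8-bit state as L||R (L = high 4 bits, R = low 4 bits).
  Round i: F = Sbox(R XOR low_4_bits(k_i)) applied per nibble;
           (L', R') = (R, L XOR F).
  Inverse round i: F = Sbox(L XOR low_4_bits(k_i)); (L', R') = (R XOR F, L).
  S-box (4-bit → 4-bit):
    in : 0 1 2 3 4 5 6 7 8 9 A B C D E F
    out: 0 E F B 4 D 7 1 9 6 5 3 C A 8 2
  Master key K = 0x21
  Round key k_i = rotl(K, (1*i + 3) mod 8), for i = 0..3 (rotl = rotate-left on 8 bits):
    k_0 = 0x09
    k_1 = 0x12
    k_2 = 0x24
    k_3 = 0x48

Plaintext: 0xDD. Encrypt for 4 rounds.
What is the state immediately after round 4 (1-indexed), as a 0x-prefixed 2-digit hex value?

s_0 = plaintext = 0xDD
s_1 = Round(s_0, k_0) = 0xD9
s_2 = Round(s_1, k_1) = 0x9E
s_3 = Round(s_2, k_2) = 0xEC
s_4 = Round(s_3, k_3) = 0xCA

0xCA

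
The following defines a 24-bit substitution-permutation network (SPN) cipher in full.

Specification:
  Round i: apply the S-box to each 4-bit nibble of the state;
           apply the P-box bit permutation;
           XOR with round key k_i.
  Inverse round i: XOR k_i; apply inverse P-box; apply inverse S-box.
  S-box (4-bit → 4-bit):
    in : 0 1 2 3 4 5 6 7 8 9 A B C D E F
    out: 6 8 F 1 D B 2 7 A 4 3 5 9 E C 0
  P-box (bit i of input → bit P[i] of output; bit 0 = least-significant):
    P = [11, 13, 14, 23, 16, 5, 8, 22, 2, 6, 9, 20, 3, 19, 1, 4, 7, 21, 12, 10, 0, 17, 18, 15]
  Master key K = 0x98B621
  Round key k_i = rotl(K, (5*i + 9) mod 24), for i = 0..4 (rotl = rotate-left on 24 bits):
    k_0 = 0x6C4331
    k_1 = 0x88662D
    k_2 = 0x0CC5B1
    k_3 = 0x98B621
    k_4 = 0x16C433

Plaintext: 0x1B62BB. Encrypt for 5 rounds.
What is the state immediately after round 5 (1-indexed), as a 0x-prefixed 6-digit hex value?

s_0 = plaintext = 0x1B62BB
s_1 = Round(s_0, k_0) = 0x7598F5
s_2 = Round(s_1, k_1) = 0x3E4AEE
s_3 = Round(s_2, k_2) = 0xCC90EE
s_4 = Round(s_3, k_3) = 0x5871E2
s_5 = Round(s_4, k_4) = 0xEC2938

0xEC2938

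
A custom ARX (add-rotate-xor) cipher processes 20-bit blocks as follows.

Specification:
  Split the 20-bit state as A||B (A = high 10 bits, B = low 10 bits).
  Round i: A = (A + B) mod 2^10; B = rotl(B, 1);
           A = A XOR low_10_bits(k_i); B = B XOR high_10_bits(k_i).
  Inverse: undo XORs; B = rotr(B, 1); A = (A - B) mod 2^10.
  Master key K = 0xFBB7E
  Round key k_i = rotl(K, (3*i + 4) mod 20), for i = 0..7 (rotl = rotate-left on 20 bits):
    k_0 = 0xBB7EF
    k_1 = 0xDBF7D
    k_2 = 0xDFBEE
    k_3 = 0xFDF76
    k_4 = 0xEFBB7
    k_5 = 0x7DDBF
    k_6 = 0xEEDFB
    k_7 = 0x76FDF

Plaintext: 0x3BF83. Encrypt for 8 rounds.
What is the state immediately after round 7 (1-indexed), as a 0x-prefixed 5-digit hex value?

0xBA999

s_0 = plaintext = 0x3BF83
s_1 = Round(s_0, k_0) = 0xE75EA
s_2 = Round(s_1, k_1) = 0xBE8BB
s_3 = Round(s_2, k_2) = 0x16E08
s_4 = Round(s_3, k_3) = 0x457E6
s_5 = Round(s_4, k_4) = 0xD3073
s_6 = Round(s_5, k_5) = 0x80111
s_7 = Round(s_6, k_6) = 0xBA999
s_8 = Round(s_7, k_7) = 0xD72E9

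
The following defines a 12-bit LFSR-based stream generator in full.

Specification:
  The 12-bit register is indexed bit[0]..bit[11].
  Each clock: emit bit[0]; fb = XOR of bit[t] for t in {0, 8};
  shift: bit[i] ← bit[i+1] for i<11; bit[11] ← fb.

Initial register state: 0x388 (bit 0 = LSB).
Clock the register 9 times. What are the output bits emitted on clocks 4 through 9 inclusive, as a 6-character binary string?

reg_0 = 0x388
clock 1: out=0, reg = 0x9C4
clock 2: out=0, reg = 0xCE2
clock 3: out=0, reg = 0x671
clock 4: out=1, reg = 0xB38
clock 5: out=0, reg = 0xD9C
clock 6: out=0, reg = 0xECE
clock 7: out=0, reg = 0x767
clock 8: out=1, reg = 0x3B3
clock 9: out=1, reg = 0x1D9

100011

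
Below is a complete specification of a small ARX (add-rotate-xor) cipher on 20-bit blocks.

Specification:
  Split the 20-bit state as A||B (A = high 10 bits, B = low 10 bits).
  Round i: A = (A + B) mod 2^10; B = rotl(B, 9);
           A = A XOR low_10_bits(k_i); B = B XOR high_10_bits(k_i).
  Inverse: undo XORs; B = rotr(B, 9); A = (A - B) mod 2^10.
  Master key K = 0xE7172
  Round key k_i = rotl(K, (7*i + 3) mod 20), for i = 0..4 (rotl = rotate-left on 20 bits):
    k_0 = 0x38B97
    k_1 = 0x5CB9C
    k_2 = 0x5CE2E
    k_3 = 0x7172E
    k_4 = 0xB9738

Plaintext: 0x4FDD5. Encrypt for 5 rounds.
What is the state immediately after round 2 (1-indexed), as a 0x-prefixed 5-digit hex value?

0x45C76

s_0 = plaintext = 0x4FDD5
s_1 = Round(s_0, k_0) = 0x20E08
s_2 = Round(s_1, k_1) = 0x45C76
s_3 = Round(s_2, k_2) = 0xE8D48
s_4 = Round(s_3, k_3) = 0xF1561
s_5 = Round(s_4, k_4) = 0x87855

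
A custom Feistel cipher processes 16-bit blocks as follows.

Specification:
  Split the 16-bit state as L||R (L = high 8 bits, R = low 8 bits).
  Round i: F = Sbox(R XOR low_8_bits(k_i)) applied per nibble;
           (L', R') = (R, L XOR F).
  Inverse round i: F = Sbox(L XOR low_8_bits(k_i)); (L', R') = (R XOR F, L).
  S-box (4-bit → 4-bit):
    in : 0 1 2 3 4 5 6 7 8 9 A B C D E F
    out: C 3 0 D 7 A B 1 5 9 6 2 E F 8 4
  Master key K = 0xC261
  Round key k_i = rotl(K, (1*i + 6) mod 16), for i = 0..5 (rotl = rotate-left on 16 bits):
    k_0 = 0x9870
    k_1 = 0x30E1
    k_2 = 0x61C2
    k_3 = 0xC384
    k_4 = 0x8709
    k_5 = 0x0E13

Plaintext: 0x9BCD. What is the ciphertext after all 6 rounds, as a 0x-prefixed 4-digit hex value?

s_0 = plaintext = 0x9BCD
s_1 = Round(s_0, k_0) = 0xCDB4
s_2 = Round(s_1, k_1) = 0xB467
s_3 = Round(s_2, k_2) = 0x67DE
s_4 = Round(s_3, k_3) = 0xDEC1
s_5 = Round(s_4, k_4) = 0xC13B
s_6 = Round(s_5, k_5) = 0x3BC4

0x3BC4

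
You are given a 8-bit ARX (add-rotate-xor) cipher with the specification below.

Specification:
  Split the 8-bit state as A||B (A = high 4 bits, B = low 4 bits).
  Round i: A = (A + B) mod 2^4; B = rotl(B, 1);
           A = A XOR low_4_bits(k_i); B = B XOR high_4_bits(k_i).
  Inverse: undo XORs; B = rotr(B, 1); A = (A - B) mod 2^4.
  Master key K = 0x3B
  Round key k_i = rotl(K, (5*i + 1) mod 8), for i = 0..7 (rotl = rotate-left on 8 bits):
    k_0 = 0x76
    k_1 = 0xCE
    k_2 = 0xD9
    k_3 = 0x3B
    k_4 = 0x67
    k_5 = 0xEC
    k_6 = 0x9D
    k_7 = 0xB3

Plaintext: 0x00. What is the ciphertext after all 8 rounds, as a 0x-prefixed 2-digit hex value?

s_0 = plaintext = 0x00
s_1 = Round(s_0, k_0) = 0x67
s_2 = Round(s_1, k_1) = 0x32
s_3 = Round(s_2, k_2) = 0xC9
s_4 = Round(s_3, k_3) = 0xE0
s_5 = Round(s_4, k_4) = 0x96
s_6 = Round(s_5, k_5) = 0x32
s_7 = Round(s_6, k_6) = 0x8D
s_8 = Round(s_7, k_7) = 0x60

0x60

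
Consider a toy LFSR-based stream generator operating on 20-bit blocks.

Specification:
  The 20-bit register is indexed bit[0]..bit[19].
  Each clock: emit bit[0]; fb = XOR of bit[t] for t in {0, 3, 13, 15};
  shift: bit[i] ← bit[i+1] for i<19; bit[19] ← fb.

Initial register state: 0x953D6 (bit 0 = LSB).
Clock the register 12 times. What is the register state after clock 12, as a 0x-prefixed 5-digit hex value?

reg_0 = 0x953D6
clock 1: out=0, reg = 0x4A9EB
clock 2: out=1, reg = 0x254F5
clock 3: out=1, reg = 0x92A7A
clock 4: out=0, reg = 0x4953D
clock 5: out=1, reg = 0xA4A9E
clock 6: out=0, reg = 0xD254F
clock 7: out=1, reg = 0xE92A7
clock 8: out=1, reg = 0x74953
clock 9: out=1, reg = 0xBA4A9
clock 10: out=1, reg = 0x5D254
clock 11: out=0, reg = 0xAE92A
clock 12: out=0, reg = 0xD7495

0xD7495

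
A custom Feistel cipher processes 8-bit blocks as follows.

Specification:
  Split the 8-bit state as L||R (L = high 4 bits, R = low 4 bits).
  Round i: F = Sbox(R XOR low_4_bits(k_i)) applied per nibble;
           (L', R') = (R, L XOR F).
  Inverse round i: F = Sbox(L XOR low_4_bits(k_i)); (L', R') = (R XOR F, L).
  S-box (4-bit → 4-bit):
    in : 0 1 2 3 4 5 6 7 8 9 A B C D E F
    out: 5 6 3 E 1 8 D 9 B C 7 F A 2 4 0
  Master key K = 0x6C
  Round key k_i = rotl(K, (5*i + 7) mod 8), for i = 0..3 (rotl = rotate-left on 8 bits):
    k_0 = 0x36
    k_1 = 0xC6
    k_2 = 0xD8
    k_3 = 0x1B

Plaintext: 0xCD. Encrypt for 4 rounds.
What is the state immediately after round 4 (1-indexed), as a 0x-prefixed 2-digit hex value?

s_0 = plaintext = 0xCD
s_1 = Round(s_0, k_0) = 0xD3
s_2 = Round(s_1, k_1) = 0x35
s_3 = Round(s_2, k_2) = 0x51
s_4 = Round(s_3, k_3) = 0x12

0x12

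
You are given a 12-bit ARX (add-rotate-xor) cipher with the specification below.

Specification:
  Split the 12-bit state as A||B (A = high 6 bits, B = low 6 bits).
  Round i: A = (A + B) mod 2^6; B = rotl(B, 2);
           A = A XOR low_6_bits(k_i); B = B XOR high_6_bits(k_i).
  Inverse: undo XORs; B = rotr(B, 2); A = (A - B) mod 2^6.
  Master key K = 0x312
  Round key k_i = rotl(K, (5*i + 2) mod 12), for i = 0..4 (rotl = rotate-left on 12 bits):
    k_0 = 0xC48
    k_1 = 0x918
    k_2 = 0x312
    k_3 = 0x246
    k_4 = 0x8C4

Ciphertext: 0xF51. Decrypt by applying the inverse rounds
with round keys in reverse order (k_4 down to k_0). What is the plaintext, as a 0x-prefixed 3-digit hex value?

0x91B

s_0 = ciphertext = 0xF51
s_1 = InvRound(s_0, k_4) = 0x36C
s_2 = InvRound(s_1, k_3) = 0xC99
s_3 = InvRound(s_2, k_2) = 0x2D5
s_4 = InvRound(s_3, k_1) = 0xDDC
s_5 = InvRound(s_4, k_0) = 0x91B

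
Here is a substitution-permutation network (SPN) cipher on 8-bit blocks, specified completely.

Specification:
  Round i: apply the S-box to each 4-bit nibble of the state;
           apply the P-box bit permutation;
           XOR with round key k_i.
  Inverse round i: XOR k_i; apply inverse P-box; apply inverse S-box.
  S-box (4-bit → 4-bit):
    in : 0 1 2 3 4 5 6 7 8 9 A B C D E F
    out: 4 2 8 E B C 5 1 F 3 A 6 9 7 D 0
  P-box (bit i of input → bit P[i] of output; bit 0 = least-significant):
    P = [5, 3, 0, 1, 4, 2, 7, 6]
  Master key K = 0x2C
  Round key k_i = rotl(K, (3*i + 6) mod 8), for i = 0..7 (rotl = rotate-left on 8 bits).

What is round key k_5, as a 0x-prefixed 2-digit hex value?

0x85

K = 0x2C
k_0 = rotl(K, (3*0+6) mod 8) = rotl(K, 6) = 0x0B
k_1 = rotl(K, (3*1+6) mod 8) = rotl(K, 1) = 0x58
k_2 = rotl(K, (3*2+6) mod 8) = rotl(K, 4) = 0xC2
k_3 = rotl(K, (3*3+6) mod 8) = rotl(K, 7) = 0x16
k_4 = rotl(K, (3*4+6) mod 8) = rotl(K, 2) = 0xB0
k_5 = rotl(K, (3*5+6) mod 8) = rotl(K, 5) = 0x85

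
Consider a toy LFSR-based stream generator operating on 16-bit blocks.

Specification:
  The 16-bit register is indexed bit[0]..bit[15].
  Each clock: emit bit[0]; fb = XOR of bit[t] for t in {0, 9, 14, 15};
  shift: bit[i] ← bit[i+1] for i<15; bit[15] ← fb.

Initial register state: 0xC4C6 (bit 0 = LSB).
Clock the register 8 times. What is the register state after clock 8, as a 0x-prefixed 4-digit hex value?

0x3AC4

reg_0 = 0xC4C6
clock 1: out=0, reg = 0x6263
clock 2: out=1, reg = 0xB131
clock 3: out=1, reg = 0x5898
clock 4: out=0, reg = 0xAC4C
clock 5: out=0, reg = 0xD626
clock 6: out=0, reg = 0xEB13
clock 7: out=1, reg = 0x7589
clock 8: out=1, reg = 0x3AC4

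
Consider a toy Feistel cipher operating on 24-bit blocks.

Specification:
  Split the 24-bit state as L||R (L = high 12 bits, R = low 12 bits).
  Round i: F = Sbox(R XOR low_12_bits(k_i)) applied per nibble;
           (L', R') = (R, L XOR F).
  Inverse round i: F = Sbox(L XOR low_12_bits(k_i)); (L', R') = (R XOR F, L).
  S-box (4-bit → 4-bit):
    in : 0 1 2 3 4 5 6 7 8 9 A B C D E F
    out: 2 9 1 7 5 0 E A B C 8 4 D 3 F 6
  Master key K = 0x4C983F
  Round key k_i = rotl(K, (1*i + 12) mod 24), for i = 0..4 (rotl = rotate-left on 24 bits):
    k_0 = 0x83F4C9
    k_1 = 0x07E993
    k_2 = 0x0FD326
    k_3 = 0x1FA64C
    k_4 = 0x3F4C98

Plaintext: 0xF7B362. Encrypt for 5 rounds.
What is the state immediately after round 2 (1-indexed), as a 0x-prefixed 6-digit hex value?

0x5FFE8F

s_0 = plaintext = 0xF7B362
s_1 = Round(s_0, k_0) = 0x3625FF
s_2 = Round(s_1, k_1) = 0x5FFE8F
s_3 = Round(s_2, k_2) = 0xE8F673
s_4 = Round(s_3, k_3) = 0x673CF9
s_5 = Round(s_4, k_4) = 0xCF949A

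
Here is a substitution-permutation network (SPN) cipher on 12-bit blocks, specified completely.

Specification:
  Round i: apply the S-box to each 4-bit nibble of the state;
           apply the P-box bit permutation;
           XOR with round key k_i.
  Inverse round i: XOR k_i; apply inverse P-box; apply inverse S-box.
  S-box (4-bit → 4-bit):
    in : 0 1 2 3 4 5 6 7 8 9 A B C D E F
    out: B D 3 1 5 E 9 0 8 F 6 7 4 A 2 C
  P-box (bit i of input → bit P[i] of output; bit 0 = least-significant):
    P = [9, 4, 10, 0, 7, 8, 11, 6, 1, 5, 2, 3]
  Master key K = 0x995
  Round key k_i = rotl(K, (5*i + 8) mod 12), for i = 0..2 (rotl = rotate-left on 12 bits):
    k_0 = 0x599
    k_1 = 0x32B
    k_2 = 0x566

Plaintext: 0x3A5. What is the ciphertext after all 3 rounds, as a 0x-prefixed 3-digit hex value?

0x766

s_0 = plaintext = 0x3A5
s_1 = Round(s_0, k_0) = 0x88A
s_2 = Round(s_1, k_1) = 0x773
s_3 = Round(s_2, k_2) = 0x766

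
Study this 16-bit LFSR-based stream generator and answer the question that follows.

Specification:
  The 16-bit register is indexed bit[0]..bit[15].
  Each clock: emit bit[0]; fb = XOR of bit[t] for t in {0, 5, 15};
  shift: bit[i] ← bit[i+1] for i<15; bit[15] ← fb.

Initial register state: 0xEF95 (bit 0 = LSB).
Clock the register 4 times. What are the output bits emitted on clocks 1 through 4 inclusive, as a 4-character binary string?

reg_0 = 0xEF95
clock 1: out=1, reg = 0x77CA
clock 2: out=0, reg = 0x3BE5
clock 3: out=1, reg = 0x1DF2
clock 4: out=0, reg = 0x8EF9

1010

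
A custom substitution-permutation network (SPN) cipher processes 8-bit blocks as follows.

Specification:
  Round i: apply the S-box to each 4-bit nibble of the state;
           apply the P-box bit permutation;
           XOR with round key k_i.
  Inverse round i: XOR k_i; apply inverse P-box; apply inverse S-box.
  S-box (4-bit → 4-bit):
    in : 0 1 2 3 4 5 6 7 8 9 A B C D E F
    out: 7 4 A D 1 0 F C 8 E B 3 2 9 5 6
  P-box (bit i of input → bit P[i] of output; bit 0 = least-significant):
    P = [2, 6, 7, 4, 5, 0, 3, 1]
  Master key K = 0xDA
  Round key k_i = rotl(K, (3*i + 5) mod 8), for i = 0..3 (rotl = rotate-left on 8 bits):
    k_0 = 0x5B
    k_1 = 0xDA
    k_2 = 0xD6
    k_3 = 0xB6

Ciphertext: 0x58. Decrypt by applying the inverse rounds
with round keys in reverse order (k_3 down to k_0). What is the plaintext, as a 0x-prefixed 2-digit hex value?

0x34

s_0 = ciphertext = 0x58
s_1 = InvRound(s_0, k_3) = 0x30
s_2 = InvRound(s_1, k_2) = 0xD0
s_3 = InvRound(s_2, k_1) = 0x75
s_4 = InvRound(s_3, k_0) = 0x34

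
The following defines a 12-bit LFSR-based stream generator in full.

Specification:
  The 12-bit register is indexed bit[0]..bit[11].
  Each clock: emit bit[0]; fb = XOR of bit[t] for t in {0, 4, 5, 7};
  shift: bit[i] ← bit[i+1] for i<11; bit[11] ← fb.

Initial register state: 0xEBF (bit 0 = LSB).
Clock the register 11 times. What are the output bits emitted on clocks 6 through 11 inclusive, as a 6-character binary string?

reg_0 = 0xEBF
clock 1: out=1, reg = 0x75F
clock 2: out=1, reg = 0x3AF
clock 3: out=1, reg = 0x9D7
clock 4: out=1, reg = 0xCEB
clock 5: out=1, reg = 0xE75
clock 6: out=1, reg = 0xF3A
clock 7: out=0, reg = 0x79D
clock 8: out=1, reg = 0xBCE
clock 9: out=0, reg = 0xDE7
clock 10: out=1, reg = 0xEF3
clock 11: out=1, reg = 0x779

101011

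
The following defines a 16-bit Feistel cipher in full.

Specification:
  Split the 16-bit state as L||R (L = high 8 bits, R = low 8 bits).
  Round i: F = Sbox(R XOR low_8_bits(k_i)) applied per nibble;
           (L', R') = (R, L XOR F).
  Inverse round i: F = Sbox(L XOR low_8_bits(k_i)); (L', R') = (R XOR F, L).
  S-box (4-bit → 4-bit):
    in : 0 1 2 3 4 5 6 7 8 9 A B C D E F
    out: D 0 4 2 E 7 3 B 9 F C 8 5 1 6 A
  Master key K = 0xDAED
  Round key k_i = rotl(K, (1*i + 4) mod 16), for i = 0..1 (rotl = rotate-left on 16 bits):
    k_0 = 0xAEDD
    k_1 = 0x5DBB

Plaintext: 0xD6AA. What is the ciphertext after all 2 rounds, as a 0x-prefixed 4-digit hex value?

s_0 = plaintext = 0xD6AA
s_1 = Round(s_0, k_0) = 0xAA6D
s_2 = Round(s_1, k_1) = 0x6DB9

0x6DB9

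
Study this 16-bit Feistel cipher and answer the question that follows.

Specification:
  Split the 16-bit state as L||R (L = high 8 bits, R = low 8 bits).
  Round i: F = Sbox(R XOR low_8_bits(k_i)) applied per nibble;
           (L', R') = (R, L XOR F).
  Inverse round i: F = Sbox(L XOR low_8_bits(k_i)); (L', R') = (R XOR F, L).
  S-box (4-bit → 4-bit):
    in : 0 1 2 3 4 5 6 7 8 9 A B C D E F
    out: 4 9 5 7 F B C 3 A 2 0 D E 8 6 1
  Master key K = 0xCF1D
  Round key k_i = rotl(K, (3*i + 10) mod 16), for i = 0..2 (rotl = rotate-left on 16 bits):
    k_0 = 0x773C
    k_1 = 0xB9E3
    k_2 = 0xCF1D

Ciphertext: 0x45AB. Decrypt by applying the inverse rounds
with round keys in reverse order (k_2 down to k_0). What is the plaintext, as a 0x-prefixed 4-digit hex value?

s_0 = ciphertext = 0x45AB
s_1 = InvRound(s_0, k_2) = 0x1145
s_2 = InvRound(s_1, k_1) = 0x5011
s_3 = InvRound(s_2, k_0) = 0xDF50

0xDF50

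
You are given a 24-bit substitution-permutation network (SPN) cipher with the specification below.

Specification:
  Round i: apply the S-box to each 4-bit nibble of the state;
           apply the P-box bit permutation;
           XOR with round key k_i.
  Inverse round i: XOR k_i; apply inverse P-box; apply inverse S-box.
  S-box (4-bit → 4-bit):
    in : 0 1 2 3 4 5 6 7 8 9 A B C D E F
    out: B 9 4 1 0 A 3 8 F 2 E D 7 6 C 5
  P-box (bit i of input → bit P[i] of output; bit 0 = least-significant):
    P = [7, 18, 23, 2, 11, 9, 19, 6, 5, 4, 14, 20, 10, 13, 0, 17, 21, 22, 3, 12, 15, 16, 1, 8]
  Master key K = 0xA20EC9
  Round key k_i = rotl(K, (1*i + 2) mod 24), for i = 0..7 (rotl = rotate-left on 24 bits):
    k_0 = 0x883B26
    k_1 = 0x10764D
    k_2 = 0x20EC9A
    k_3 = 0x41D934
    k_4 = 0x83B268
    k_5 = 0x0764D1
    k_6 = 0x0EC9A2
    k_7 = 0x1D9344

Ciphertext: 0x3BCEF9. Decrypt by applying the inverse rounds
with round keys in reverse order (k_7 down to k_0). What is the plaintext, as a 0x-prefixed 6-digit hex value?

s_0 = ciphertext = 0x3BCEF9
s_1 = InvRound(s_0, k_7) = 0x7BBC30
s_2 = InvRound(s_1, k_6) = 0xA06A46
s_3 = InvRound(s_2, k_5) = 0xD3B968
s_4 = InvRound(s_3, k_4) = 0x794764
s_5 = InvRound(s_4, k_3) = 0x313584
s_6 = InvRound(s_5, k_2) = 0x8E4A37
s_7 = InvRound(s_6, k_1) = 0x2E00BD
s_8 = InvRound(s_7, k_0) = 0xEBA96C

0xEBA96C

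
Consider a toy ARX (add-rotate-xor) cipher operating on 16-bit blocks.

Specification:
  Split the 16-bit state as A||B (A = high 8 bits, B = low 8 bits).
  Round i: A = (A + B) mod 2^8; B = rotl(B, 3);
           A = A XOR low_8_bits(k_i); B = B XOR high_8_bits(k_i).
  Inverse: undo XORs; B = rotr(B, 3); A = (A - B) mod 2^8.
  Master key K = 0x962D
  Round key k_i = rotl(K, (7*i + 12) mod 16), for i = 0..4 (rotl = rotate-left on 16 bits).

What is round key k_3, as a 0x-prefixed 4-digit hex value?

0x2C5B

K = 0x962D
k_0 = rotl(K, (7*0+12) mod 16) = rotl(K, 12) = 0xD962
k_1 = rotl(K, (7*1+12) mod 16) = rotl(K, 3) = 0xB16C
k_2 = rotl(K, (7*2+12) mod 16) = rotl(K, 10) = 0xB658
k_3 = rotl(K, (7*3+12) mod 16) = rotl(K, 1) = 0x2C5B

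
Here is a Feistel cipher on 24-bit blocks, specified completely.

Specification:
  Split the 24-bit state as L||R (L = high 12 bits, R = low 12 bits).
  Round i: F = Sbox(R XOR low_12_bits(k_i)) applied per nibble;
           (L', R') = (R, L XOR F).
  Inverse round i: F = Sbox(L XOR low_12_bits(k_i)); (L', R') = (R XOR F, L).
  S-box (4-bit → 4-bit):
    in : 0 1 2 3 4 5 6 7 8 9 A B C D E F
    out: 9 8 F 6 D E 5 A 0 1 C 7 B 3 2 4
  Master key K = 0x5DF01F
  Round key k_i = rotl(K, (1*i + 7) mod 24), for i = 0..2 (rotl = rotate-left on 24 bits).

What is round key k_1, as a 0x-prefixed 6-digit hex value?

K = 0x5DF01F
k_0 = rotl(K, (1*0+7) mod 24) = rotl(K, 7) = 0xF80FAE
k_1 = rotl(K, (1*1+7) mod 24) = rotl(K, 8) = 0xF01F5D

0xF01F5D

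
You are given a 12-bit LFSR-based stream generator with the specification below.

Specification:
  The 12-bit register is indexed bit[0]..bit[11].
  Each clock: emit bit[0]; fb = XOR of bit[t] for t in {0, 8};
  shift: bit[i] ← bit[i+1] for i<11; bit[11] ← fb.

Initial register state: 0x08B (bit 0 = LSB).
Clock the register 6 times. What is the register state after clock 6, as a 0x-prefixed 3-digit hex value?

reg_0 = 0x08B
clock 1: out=1, reg = 0x845
clock 2: out=1, reg = 0xC22
clock 3: out=0, reg = 0x611
clock 4: out=1, reg = 0xB08
clock 5: out=0, reg = 0xD84
clock 6: out=0, reg = 0xEC2

0xEC2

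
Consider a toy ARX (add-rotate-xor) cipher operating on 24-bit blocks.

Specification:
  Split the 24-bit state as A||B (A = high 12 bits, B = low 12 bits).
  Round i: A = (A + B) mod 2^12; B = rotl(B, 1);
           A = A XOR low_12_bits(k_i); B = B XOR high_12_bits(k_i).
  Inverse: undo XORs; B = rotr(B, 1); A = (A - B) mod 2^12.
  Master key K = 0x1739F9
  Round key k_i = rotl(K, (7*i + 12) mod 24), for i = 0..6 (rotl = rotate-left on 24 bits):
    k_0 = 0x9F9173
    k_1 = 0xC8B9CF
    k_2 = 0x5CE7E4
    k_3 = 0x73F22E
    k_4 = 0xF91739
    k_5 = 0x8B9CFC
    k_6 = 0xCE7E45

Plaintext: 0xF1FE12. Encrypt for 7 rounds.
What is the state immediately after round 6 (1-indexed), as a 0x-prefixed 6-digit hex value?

s_0 = plaintext = 0xF1FE12
s_1 = Round(s_0, k_0) = 0xC425DC
s_2 = Round(s_1, k_1) = 0xBD1733
s_3 = Round(s_2, k_2) = 0x4E0BA8
s_4 = Round(s_3, k_3) = 0x2A606E
s_5 = Round(s_4, k_4) = 0x42DF4D
s_6 = Round(s_5, k_5) = 0xF86622
s_7 = Round(s_6, k_6) = 0xBED0A3

0xF86622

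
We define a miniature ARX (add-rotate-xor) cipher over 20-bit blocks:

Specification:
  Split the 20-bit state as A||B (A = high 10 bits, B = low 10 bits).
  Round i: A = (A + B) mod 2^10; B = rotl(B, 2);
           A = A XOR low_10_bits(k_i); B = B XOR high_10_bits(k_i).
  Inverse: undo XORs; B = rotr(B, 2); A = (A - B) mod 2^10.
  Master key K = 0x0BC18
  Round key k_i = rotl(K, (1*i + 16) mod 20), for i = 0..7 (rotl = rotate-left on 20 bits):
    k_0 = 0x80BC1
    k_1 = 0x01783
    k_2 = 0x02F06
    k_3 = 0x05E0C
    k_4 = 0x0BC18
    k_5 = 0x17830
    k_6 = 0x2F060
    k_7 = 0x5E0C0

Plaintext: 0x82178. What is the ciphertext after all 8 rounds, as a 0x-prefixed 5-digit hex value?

s_0 = plaintext = 0x82178
s_1 = Round(s_0, k_0) = 0x107E3
s_2 = Round(s_1, k_1) = 0xE9F8A
s_3 = Round(s_2, k_2) = 0x0DE20
s_4 = Round(s_3, k_3) = 0x16C95
s_5 = Round(s_4, k_4) = 0x3A27B
s_6 = Round(s_5, k_5) = 0xD4DB0
s_7 = Round(s_6, k_6) = 0x58E7D
s_8 = Round(s_7, k_7) = 0xC808E

0xC808E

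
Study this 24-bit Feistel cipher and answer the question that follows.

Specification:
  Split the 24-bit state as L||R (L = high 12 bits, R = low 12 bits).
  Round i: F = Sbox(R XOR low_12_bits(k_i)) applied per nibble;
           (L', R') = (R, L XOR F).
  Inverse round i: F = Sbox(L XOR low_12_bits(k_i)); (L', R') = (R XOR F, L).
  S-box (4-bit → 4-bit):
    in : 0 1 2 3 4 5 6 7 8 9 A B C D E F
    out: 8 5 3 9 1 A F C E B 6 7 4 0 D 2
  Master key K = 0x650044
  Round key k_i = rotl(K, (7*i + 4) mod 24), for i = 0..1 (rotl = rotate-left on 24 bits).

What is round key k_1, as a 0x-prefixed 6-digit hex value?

0x022328

K = 0x650044
k_0 = rotl(K, (7*0+4) mod 24) = rotl(K, 4) = 0x500446
k_1 = rotl(K, (7*1+4) mod 24) = rotl(K, 11) = 0x022328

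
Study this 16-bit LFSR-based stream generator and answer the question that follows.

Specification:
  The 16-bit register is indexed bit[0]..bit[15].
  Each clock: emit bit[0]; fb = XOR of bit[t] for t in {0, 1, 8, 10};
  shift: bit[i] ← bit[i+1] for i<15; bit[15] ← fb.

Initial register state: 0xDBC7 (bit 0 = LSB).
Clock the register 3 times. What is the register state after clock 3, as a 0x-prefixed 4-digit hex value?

0x3B78

reg_0 = 0xDBC7
clock 1: out=1, reg = 0xEDE3
clock 2: out=1, reg = 0x76F1
clock 3: out=1, reg = 0x3B78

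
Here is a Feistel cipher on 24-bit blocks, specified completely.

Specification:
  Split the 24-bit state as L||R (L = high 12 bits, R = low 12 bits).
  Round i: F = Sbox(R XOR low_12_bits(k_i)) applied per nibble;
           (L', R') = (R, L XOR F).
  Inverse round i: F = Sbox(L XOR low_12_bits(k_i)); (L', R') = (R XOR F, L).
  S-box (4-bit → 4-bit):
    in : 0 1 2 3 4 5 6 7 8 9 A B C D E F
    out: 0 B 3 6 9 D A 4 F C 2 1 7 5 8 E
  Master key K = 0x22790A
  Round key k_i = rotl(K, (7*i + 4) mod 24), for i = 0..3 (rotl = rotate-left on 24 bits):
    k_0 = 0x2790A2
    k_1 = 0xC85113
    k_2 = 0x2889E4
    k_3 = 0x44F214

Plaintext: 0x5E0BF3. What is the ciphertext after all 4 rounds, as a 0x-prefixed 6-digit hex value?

0xA0497C

s_0 = plaintext = 0x5E0BF3
s_1 = Round(s_0, k_0) = 0xBF343B
s_2 = Round(s_1, k_1) = 0x43B6CC
s_3 = Round(s_2, k_2) = 0x6CCA04
s_4 = Round(s_3, k_3) = 0xA0497C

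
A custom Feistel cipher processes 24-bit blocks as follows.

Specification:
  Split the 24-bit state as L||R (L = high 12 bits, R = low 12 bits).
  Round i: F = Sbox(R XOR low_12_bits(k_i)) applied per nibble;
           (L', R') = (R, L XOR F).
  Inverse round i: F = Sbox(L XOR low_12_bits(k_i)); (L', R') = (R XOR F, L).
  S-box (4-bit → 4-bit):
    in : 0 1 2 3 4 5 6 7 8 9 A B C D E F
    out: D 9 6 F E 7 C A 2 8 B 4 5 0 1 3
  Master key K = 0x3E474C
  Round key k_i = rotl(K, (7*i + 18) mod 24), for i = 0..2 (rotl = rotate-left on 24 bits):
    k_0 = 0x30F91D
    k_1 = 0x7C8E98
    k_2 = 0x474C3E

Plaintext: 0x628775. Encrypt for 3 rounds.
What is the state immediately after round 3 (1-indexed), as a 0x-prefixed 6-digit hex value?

0xFD38FA

s_0 = plaintext = 0x628775
s_1 = Round(s_0, k_0) = 0x7757EA
s_2 = Round(s_1, k_1) = 0x7EAFD3
s_3 = Round(s_2, k_2) = 0xFD38FA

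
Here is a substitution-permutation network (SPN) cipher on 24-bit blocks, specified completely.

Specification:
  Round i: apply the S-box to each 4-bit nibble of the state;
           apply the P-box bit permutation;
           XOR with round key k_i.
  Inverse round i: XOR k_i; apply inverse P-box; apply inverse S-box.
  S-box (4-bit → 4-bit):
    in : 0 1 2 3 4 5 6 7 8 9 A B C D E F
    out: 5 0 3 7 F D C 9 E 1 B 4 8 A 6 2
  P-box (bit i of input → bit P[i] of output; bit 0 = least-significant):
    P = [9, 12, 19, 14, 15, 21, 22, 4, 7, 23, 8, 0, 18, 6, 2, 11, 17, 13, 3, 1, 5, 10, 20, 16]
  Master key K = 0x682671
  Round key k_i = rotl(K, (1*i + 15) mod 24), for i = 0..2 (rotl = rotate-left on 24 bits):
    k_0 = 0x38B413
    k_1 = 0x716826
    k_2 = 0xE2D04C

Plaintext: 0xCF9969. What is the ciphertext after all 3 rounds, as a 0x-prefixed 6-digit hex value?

0xEE9B4A

s_0 = plaintext = 0xCF9969
s_1 = Round(s_0, k_0) = 0x7D9683
s_2 = Round(s_1, k_1) = 0x1C5B15
s_3 = Round(s_2, k_2) = 0xEE9B4A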